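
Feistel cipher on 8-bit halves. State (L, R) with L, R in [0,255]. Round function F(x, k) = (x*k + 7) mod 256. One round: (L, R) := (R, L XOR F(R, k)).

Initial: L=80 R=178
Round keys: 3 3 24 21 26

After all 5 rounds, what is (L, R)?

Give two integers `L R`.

Round 1 (k=3): L=178 R=77
Round 2 (k=3): L=77 R=92
Round 3 (k=24): L=92 R=234
Round 4 (k=21): L=234 R=101
Round 5 (k=26): L=101 R=163

Answer: 101 163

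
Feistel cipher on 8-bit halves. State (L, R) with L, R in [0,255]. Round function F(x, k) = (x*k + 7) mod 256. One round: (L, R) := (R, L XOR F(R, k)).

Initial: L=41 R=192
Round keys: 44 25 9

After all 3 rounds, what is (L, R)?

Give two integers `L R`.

Round 1 (k=44): L=192 R=46
Round 2 (k=25): L=46 R=69
Round 3 (k=9): L=69 R=90

Answer: 69 90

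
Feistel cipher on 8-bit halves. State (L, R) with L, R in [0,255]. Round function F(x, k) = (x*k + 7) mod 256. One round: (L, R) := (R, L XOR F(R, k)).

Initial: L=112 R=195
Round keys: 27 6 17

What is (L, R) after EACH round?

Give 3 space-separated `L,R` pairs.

Round 1 (k=27): L=195 R=232
Round 2 (k=6): L=232 R=180
Round 3 (k=17): L=180 R=19

Answer: 195,232 232,180 180,19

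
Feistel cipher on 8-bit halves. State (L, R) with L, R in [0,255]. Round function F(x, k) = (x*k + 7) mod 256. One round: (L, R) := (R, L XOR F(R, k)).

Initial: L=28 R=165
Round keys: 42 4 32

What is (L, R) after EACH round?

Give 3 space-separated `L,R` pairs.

Answer: 165,5 5,190 190,194

Derivation:
Round 1 (k=42): L=165 R=5
Round 2 (k=4): L=5 R=190
Round 3 (k=32): L=190 R=194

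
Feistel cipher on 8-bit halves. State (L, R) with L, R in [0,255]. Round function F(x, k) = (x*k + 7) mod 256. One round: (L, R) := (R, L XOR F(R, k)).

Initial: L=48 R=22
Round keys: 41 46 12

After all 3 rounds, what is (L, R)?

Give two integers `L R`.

Answer: 235 182

Derivation:
Round 1 (k=41): L=22 R=189
Round 2 (k=46): L=189 R=235
Round 3 (k=12): L=235 R=182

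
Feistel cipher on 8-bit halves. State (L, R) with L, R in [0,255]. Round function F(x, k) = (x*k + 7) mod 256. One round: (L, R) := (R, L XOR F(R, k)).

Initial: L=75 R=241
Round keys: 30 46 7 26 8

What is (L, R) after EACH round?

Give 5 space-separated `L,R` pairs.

Answer: 241,14 14,122 122,83 83,15 15,44

Derivation:
Round 1 (k=30): L=241 R=14
Round 2 (k=46): L=14 R=122
Round 3 (k=7): L=122 R=83
Round 4 (k=26): L=83 R=15
Round 5 (k=8): L=15 R=44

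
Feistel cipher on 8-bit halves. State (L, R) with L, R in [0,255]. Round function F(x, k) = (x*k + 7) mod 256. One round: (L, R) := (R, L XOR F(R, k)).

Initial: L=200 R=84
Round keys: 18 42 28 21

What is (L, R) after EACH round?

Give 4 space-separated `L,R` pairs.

Answer: 84,39 39,57 57,100 100,2

Derivation:
Round 1 (k=18): L=84 R=39
Round 2 (k=42): L=39 R=57
Round 3 (k=28): L=57 R=100
Round 4 (k=21): L=100 R=2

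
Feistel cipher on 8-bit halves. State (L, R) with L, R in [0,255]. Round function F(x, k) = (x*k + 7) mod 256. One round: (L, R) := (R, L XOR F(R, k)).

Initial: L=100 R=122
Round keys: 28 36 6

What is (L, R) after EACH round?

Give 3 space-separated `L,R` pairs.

Round 1 (k=28): L=122 R=59
Round 2 (k=36): L=59 R=41
Round 3 (k=6): L=41 R=198

Answer: 122,59 59,41 41,198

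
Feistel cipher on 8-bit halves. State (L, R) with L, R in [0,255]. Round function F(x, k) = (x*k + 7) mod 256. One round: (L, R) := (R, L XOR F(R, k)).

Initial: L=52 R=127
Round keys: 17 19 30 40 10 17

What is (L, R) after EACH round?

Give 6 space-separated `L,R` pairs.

Round 1 (k=17): L=127 R=66
Round 2 (k=19): L=66 R=146
Round 3 (k=30): L=146 R=97
Round 4 (k=40): L=97 R=189
Round 5 (k=10): L=189 R=8
Round 6 (k=17): L=8 R=50

Answer: 127,66 66,146 146,97 97,189 189,8 8,50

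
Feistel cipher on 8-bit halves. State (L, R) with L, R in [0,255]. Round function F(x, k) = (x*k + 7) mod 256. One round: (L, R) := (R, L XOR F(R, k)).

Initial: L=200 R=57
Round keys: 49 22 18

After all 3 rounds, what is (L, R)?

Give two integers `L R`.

Round 1 (k=49): L=57 R=56
Round 2 (k=22): L=56 R=238
Round 3 (k=18): L=238 R=251

Answer: 238 251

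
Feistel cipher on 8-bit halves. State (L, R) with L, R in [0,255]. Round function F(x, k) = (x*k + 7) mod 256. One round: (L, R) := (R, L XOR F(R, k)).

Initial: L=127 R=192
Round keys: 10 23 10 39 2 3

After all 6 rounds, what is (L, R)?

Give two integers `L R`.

Round 1 (k=10): L=192 R=248
Round 2 (k=23): L=248 R=143
Round 3 (k=10): L=143 R=101
Round 4 (k=39): L=101 R=229
Round 5 (k=2): L=229 R=180
Round 6 (k=3): L=180 R=198

Answer: 180 198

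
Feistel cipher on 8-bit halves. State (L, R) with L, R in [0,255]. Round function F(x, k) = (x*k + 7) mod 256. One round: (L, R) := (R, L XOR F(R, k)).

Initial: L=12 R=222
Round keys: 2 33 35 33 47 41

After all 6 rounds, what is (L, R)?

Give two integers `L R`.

Answer: 200 144

Derivation:
Round 1 (k=2): L=222 R=207
Round 2 (k=33): L=207 R=104
Round 3 (k=35): L=104 R=240
Round 4 (k=33): L=240 R=159
Round 5 (k=47): L=159 R=200
Round 6 (k=41): L=200 R=144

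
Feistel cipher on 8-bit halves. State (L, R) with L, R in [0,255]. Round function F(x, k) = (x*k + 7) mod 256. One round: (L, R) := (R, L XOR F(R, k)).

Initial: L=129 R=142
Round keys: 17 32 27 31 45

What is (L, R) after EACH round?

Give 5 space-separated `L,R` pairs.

Round 1 (k=17): L=142 R=244
Round 2 (k=32): L=244 R=9
Round 3 (k=27): L=9 R=14
Round 4 (k=31): L=14 R=176
Round 5 (k=45): L=176 R=249

Answer: 142,244 244,9 9,14 14,176 176,249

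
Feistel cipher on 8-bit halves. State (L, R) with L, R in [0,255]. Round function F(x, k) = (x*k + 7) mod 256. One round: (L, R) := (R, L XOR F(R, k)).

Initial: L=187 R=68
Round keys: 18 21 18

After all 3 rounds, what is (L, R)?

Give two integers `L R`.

Round 1 (k=18): L=68 R=116
Round 2 (k=21): L=116 R=207
Round 3 (k=18): L=207 R=225

Answer: 207 225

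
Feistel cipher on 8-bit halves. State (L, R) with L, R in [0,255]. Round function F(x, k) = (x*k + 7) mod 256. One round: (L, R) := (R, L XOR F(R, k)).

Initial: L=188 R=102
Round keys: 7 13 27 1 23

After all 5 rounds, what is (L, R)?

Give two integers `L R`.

Round 1 (k=7): L=102 R=109
Round 2 (k=13): L=109 R=246
Round 3 (k=27): L=246 R=148
Round 4 (k=1): L=148 R=109
Round 5 (k=23): L=109 R=70

Answer: 109 70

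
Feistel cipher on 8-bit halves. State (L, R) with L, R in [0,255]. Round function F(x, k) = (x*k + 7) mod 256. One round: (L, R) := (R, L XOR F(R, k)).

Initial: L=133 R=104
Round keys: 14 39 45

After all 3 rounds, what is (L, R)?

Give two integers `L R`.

Answer: 205 34

Derivation:
Round 1 (k=14): L=104 R=50
Round 2 (k=39): L=50 R=205
Round 3 (k=45): L=205 R=34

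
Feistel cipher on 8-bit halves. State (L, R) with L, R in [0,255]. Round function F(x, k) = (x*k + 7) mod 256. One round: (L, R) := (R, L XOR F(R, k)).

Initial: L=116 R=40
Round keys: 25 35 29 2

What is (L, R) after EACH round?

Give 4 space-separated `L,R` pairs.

Round 1 (k=25): L=40 R=155
Round 2 (k=35): L=155 R=16
Round 3 (k=29): L=16 R=76
Round 4 (k=2): L=76 R=143

Answer: 40,155 155,16 16,76 76,143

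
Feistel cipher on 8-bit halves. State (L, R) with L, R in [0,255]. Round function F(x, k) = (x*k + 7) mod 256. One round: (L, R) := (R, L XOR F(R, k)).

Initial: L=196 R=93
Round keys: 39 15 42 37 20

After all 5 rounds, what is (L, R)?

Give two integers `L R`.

Answer: 56 174

Derivation:
Round 1 (k=39): L=93 R=246
Round 2 (k=15): L=246 R=44
Round 3 (k=42): L=44 R=201
Round 4 (k=37): L=201 R=56
Round 5 (k=20): L=56 R=174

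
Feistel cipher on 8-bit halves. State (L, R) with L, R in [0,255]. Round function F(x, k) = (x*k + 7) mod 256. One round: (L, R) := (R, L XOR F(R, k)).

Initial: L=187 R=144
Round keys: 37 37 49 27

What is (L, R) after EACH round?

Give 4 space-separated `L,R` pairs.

Round 1 (k=37): L=144 R=108
Round 2 (k=37): L=108 R=51
Round 3 (k=49): L=51 R=166
Round 4 (k=27): L=166 R=186

Answer: 144,108 108,51 51,166 166,186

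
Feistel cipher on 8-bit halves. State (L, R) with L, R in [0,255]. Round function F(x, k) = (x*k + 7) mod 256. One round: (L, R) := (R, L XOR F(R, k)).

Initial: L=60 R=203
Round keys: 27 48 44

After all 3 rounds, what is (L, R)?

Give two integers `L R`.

Round 1 (k=27): L=203 R=76
Round 2 (k=48): L=76 R=140
Round 3 (k=44): L=140 R=91

Answer: 140 91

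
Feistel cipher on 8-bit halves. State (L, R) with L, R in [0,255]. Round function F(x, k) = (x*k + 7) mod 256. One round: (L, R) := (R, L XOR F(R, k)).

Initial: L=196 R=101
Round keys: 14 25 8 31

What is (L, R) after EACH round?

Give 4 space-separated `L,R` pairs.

Answer: 101,73 73,77 77,38 38,236

Derivation:
Round 1 (k=14): L=101 R=73
Round 2 (k=25): L=73 R=77
Round 3 (k=8): L=77 R=38
Round 4 (k=31): L=38 R=236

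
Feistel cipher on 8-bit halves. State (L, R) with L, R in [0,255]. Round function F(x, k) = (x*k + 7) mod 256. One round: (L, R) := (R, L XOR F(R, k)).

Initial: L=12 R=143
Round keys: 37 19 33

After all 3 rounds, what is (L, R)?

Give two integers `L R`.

Round 1 (k=37): L=143 R=190
Round 2 (k=19): L=190 R=174
Round 3 (k=33): L=174 R=203

Answer: 174 203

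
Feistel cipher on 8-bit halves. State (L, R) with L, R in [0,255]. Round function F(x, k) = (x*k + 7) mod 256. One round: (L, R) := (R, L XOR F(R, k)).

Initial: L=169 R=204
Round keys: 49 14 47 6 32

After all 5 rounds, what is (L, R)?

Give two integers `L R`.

Answer: 172 229

Derivation:
Round 1 (k=49): L=204 R=186
Round 2 (k=14): L=186 R=255
Round 3 (k=47): L=255 R=98
Round 4 (k=6): L=98 R=172
Round 5 (k=32): L=172 R=229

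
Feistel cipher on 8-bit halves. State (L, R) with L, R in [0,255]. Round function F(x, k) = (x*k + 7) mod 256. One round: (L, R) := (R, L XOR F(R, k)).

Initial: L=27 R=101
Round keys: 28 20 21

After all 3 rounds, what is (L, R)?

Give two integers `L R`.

Round 1 (k=28): L=101 R=8
Round 2 (k=20): L=8 R=194
Round 3 (k=21): L=194 R=249

Answer: 194 249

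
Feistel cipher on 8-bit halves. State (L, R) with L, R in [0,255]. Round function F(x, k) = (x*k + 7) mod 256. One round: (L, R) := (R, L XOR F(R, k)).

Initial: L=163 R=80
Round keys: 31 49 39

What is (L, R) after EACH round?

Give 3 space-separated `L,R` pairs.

Round 1 (k=31): L=80 R=20
Round 2 (k=49): L=20 R=139
Round 3 (k=39): L=139 R=32

Answer: 80,20 20,139 139,32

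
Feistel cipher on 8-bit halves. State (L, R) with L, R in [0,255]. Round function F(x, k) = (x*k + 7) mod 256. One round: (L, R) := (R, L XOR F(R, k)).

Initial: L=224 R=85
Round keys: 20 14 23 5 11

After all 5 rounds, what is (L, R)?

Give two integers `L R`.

Round 1 (k=20): L=85 R=75
Round 2 (k=14): L=75 R=116
Round 3 (k=23): L=116 R=56
Round 4 (k=5): L=56 R=107
Round 5 (k=11): L=107 R=152

Answer: 107 152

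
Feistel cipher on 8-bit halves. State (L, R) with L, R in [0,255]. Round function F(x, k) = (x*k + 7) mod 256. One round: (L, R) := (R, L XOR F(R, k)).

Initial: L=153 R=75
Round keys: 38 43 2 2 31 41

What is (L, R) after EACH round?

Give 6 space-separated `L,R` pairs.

Round 1 (k=38): L=75 R=176
Round 2 (k=43): L=176 R=220
Round 3 (k=2): L=220 R=15
Round 4 (k=2): L=15 R=249
Round 5 (k=31): L=249 R=33
Round 6 (k=41): L=33 R=169

Answer: 75,176 176,220 220,15 15,249 249,33 33,169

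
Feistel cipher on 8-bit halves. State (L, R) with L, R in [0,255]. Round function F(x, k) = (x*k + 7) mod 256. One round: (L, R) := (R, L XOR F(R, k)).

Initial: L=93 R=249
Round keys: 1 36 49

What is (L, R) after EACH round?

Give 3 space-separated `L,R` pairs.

Answer: 249,93 93,226 226,20

Derivation:
Round 1 (k=1): L=249 R=93
Round 2 (k=36): L=93 R=226
Round 3 (k=49): L=226 R=20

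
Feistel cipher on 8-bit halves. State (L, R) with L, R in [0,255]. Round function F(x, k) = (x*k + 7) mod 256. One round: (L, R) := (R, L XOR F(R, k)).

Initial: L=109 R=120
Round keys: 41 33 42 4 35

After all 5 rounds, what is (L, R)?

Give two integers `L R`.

Round 1 (k=41): L=120 R=82
Round 2 (k=33): L=82 R=225
Round 3 (k=42): L=225 R=163
Round 4 (k=4): L=163 R=114
Round 5 (k=35): L=114 R=62

Answer: 114 62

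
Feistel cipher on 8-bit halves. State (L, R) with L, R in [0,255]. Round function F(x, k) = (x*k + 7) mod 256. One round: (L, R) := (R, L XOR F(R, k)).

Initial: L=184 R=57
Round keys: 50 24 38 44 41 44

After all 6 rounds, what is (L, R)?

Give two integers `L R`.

Answer: 114 198

Derivation:
Round 1 (k=50): L=57 R=145
Round 2 (k=24): L=145 R=166
Round 3 (k=38): L=166 R=58
Round 4 (k=44): L=58 R=89
Round 5 (k=41): L=89 R=114
Round 6 (k=44): L=114 R=198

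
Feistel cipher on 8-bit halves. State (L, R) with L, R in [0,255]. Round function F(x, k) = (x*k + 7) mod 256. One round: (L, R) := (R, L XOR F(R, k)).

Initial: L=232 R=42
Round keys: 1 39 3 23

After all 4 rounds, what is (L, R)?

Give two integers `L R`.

Answer: 98 233

Derivation:
Round 1 (k=1): L=42 R=217
Round 2 (k=39): L=217 R=60
Round 3 (k=3): L=60 R=98
Round 4 (k=23): L=98 R=233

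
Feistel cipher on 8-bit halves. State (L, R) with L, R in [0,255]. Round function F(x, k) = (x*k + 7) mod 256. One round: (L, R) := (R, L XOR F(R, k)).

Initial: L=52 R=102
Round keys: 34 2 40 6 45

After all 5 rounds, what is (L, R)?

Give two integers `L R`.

Round 1 (k=34): L=102 R=167
Round 2 (k=2): L=167 R=51
Round 3 (k=40): L=51 R=88
Round 4 (k=6): L=88 R=36
Round 5 (k=45): L=36 R=3

Answer: 36 3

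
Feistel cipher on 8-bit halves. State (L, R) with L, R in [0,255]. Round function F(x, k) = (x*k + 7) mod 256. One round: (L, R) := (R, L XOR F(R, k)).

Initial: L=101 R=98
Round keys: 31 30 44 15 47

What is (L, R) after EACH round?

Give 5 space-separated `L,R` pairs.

Answer: 98,128 128,101 101,227 227,49 49,229

Derivation:
Round 1 (k=31): L=98 R=128
Round 2 (k=30): L=128 R=101
Round 3 (k=44): L=101 R=227
Round 4 (k=15): L=227 R=49
Round 5 (k=47): L=49 R=229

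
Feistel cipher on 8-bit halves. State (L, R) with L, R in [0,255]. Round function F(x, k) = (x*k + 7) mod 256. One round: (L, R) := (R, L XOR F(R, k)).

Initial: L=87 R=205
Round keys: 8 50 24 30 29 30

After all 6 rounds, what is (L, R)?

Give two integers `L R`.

Round 1 (k=8): L=205 R=56
Round 2 (k=50): L=56 R=58
Round 3 (k=24): L=58 R=79
Round 4 (k=30): L=79 R=115
Round 5 (k=29): L=115 R=65
Round 6 (k=30): L=65 R=214

Answer: 65 214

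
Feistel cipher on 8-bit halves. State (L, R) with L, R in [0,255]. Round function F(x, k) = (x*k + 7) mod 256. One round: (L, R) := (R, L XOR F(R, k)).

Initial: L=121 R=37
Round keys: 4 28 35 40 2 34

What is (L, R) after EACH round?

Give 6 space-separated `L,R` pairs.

Answer: 37,226 226,154 154,247 247,5 5,230 230,150

Derivation:
Round 1 (k=4): L=37 R=226
Round 2 (k=28): L=226 R=154
Round 3 (k=35): L=154 R=247
Round 4 (k=40): L=247 R=5
Round 5 (k=2): L=5 R=230
Round 6 (k=34): L=230 R=150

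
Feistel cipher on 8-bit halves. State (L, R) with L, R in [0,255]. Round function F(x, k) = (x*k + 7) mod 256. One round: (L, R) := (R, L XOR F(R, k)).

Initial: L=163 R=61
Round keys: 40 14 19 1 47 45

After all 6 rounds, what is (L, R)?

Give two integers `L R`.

Round 1 (k=40): L=61 R=44
Round 2 (k=14): L=44 R=82
Round 3 (k=19): L=82 R=49
Round 4 (k=1): L=49 R=106
Round 5 (k=47): L=106 R=76
Round 6 (k=45): L=76 R=9

Answer: 76 9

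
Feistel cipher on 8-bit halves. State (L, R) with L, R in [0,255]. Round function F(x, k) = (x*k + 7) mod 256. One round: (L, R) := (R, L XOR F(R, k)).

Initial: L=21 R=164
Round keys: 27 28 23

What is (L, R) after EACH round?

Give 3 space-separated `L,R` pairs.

Answer: 164,70 70,11 11,66

Derivation:
Round 1 (k=27): L=164 R=70
Round 2 (k=28): L=70 R=11
Round 3 (k=23): L=11 R=66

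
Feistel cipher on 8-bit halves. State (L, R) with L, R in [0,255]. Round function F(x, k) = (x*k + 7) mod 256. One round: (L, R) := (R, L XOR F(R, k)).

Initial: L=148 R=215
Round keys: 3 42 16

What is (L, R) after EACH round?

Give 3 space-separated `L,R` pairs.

Round 1 (k=3): L=215 R=24
Round 2 (k=42): L=24 R=32
Round 3 (k=16): L=32 R=31

Answer: 215,24 24,32 32,31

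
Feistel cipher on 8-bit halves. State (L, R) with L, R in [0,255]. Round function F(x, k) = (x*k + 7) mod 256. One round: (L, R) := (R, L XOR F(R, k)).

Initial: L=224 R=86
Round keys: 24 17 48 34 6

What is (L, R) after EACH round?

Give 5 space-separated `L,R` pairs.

Answer: 86,247 247,56 56,112 112,223 223,49

Derivation:
Round 1 (k=24): L=86 R=247
Round 2 (k=17): L=247 R=56
Round 3 (k=48): L=56 R=112
Round 4 (k=34): L=112 R=223
Round 5 (k=6): L=223 R=49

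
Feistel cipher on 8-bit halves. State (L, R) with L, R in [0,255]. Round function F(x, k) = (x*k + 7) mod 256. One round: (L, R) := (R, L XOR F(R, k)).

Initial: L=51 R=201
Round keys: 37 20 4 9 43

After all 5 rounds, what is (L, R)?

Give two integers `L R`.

Round 1 (k=37): L=201 R=39
Round 2 (k=20): L=39 R=218
Round 3 (k=4): L=218 R=72
Round 4 (k=9): L=72 R=85
Round 5 (k=43): L=85 R=6

Answer: 85 6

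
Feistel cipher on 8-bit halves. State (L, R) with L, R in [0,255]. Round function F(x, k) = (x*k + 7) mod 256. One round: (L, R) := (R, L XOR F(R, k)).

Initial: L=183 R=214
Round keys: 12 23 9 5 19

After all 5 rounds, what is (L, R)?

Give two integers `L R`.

Answer: 142 1

Derivation:
Round 1 (k=12): L=214 R=184
Round 2 (k=23): L=184 R=89
Round 3 (k=9): L=89 R=144
Round 4 (k=5): L=144 R=142
Round 5 (k=19): L=142 R=1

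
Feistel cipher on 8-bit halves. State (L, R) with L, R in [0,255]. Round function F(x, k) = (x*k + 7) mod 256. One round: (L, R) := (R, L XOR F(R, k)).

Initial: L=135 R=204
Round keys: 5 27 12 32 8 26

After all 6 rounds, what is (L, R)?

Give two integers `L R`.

Round 1 (k=5): L=204 R=132
Round 2 (k=27): L=132 R=63
Round 3 (k=12): L=63 R=127
Round 4 (k=32): L=127 R=216
Round 5 (k=8): L=216 R=184
Round 6 (k=26): L=184 R=111

Answer: 184 111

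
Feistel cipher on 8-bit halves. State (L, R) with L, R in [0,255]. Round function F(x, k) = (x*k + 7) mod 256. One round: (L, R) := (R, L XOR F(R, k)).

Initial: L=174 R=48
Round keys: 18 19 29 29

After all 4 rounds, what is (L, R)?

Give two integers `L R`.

Answer: 200 109

Derivation:
Round 1 (k=18): L=48 R=201
Round 2 (k=19): L=201 R=194
Round 3 (k=29): L=194 R=200
Round 4 (k=29): L=200 R=109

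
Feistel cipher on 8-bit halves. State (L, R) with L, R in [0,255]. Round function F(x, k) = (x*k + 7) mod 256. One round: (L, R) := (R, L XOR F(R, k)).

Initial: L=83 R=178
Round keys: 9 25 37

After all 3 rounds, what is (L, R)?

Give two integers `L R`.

Round 1 (k=9): L=178 R=26
Round 2 (k=25): L=26 R=35
Round 3 (k=37): L=35 R=12

Answer: 35 12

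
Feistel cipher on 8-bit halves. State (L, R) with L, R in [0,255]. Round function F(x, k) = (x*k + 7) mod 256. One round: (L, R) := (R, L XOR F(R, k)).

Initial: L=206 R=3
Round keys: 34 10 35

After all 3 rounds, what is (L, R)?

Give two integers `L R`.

Answer: 102 90

Derivation:
Round 1 (k=34): L=3 R=163
Round 2 (k=10): L=163 R=102
Round 3 (k=35): L=102 R=90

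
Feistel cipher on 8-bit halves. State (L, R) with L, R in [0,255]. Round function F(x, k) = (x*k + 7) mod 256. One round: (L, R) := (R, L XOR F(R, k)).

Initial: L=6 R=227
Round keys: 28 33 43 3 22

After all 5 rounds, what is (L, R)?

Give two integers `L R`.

Answer: 197 124

Derivation:
Round 1 (k=28): L=227 R=221
Round 2 (k=33): L=221 R=103
Round 3 (k=43): L=103 R=137
Round 4 (k=3): L=137 R=197
Round 5 (k=22): L=197 R=124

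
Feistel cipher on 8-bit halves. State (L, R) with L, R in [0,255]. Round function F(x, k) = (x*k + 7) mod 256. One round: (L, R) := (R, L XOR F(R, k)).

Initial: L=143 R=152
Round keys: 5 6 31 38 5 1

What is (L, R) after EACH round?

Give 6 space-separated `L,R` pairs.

Round 1 (k=5): L=152 R=112
Round 2 (k=6): L=112 R=63
Round 3 (k=31): L=63 R=216
Round 4 (k=38): L=216 R=40
Round 5 (k=5): L=40 R=23
Round 6 (k=1): L=23 R=54

Answer: 152,112 112,63 63,216 216,40 40,23 23,54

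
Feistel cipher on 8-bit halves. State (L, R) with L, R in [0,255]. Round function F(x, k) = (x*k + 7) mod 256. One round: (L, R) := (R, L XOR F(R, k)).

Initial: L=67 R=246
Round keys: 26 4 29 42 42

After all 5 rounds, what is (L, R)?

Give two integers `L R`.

Round 1 (k=26): L=246 R=64
Round 2 (k=4): L=64 R=241
Round 3 (k=29): L=241 R=20
Round 4 (k=42): L=20 R=190
Round 5 (k=42): L=190 R=39

Answer: 190 39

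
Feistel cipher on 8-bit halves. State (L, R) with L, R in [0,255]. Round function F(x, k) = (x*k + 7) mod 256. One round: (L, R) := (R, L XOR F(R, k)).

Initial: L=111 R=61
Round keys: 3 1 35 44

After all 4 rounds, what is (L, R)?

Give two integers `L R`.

Round 1 (k=3): L=61 R=209
Round 2 (k=1): L=209 R=229
Round 3 (k=35): L=229 R=135
Round 4 (k=44): L=135 R=222

Answer: 135 222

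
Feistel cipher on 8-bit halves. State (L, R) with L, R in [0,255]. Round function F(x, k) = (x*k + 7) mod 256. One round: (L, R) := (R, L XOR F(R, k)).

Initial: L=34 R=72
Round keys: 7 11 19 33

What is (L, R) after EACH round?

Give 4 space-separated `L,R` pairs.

Answer: 72,221 221,206 206,140 140,221

Derivation:
Round 1 (k=7): L=72 R=221
Round 2 (k=11): L=221 R=206
Round 3 (k=19): L=206 R=140
Round 4 (k=33): L=140 R=221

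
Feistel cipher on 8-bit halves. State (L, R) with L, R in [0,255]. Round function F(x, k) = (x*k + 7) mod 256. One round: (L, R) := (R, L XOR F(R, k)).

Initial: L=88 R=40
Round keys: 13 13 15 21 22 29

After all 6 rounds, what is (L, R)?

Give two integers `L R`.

Round 1 (k=13): L=40 R=87
Round 2 (k=13): L=87 R=90
Round 3 (k=15): L=90 R=26
Round 4 (k=21): L=26 R=115
Round 5 (k=22): L=115 R=243
Round 6 (k=29): L=243 R=253

Answer: 243 253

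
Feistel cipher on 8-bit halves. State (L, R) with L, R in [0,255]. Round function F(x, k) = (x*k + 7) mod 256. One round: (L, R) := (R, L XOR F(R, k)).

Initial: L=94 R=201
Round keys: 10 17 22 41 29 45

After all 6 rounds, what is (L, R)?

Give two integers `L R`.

Answer: 23 232

Derivation:
Round 1 (k=10): L=201 R=191
Round 2 (k=17): L=191 R=127
Round 3 (k=22): L=127 R=78
Round 4 (k=41): L=78 R=250
Round 5 (k=29): L=250 R=23
Round 6 (k=45): L=23 R=232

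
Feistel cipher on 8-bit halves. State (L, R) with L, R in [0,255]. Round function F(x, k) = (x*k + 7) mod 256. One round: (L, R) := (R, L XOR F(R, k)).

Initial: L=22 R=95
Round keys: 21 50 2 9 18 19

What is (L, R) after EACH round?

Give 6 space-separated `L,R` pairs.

Answer: 95,196 196,16 16,227 227,18 18,168 168,109

Derivation:
Round 1 (k=21): L=95 R=196
Round 2 (k=50): L=196 R=16
Round 3 (k=2): L=16 R=227
Round 4 (k=9): L=227 R=18
Round 5 (k=18): L=18 R=168
Round 6 (k=19): L=168 R=109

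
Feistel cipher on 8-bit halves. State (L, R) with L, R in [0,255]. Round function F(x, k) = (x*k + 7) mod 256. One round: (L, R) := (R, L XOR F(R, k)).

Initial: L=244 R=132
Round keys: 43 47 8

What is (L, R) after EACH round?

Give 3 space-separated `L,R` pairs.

Round 1 (k=43): L=132 R=199
Round 2 (k=47): L=199 R=20
Round 3 (k=8): L=20 R=96

Answer: 132,199 199,20 20,96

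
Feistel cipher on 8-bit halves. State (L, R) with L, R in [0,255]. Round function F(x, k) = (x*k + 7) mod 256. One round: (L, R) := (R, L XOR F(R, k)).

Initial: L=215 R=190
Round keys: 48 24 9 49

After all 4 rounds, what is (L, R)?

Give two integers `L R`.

Answer: 120 198

Derivation:
Round 1 (k=48): L=190 R=112
Round 2 (k=24): L=112 R=57
Round 3 (k=9): L=57 R=120
Round 4 (k=49): L=120 R=198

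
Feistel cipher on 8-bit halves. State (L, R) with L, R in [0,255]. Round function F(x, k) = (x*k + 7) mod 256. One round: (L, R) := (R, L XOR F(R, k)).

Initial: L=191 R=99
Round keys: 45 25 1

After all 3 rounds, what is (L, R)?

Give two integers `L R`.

Round 1 (k=45): L=99 R=209
Round 2 (k=25): L=209 R=19
Round 3 (k=1): L=19 R=203

Answer: 19 203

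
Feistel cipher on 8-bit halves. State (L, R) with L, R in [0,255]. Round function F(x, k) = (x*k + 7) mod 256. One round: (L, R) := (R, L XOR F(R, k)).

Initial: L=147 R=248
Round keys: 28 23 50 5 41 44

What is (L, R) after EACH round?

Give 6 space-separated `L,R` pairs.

Round 1 (k=28): L=248 R=180
Round 2 (k=23): L=180 R=203
Round 3 (k=50): L=203 R=25
Round 4 (k=5): L=25 R=79
Round 5 (k=41): L=79 R=183
Round 6 (k=44): L=183 R=52

Answer: 248,180 180,203 203,25 25,79 79,183 183,52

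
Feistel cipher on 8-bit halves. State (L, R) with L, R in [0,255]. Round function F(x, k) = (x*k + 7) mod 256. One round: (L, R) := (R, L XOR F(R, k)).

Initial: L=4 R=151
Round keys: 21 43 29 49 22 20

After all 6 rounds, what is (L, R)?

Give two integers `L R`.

Round 1 (k=21): L=151 R=110
Round 2 (k=43): L=110 R=22
Round 3 (k=29): L=22 R=235
Round 4 (k=49): L=235 R=20
Round 5 (k=22): L=20 R=84
Round 6 (k=20): L=84 R=131

Answer: 84 131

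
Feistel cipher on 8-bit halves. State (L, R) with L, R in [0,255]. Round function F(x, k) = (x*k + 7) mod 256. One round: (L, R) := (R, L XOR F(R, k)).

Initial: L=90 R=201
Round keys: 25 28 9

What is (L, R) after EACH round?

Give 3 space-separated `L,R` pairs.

Answer: 201,242 242,182 182,159

Derivation:
Round 1 (k=25): L=201 R=242
Round 2 (k=28): L=242 R=182
Round 3 (k=9): L=182 R=159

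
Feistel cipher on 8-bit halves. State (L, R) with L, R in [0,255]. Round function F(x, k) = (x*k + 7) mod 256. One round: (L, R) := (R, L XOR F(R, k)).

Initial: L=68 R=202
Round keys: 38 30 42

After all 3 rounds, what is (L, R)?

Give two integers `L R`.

Answer: 147 98

Derivation:
Round 1 (k=38): L=202 R=71
Round 2 (k=30): L=71 R=147
Round 3 (k=42): L=147 R=98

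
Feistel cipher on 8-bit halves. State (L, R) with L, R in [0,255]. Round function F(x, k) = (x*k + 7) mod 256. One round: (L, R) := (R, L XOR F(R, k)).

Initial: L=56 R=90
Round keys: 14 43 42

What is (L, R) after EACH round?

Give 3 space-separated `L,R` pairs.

Answer: 90,203 203,122 122,192

Derivation:
Round 1 (k=14): L=90 R=203
Round 2 (k=43): L=203 R=122
Round 3 (k=42): L=122 R=192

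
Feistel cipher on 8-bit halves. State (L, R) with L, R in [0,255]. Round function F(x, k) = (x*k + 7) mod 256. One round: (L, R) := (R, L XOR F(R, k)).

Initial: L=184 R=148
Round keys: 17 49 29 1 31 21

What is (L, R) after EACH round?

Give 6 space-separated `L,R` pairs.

Round 1 (k=17): L=148 R=99
Round 2 (k=49): L=99 R=110
Round 3 (k=29): L=110 R=30
Round 4 (k=1): L=30 R=75
Round 5 (k=31): L=75 R=2
Round 6 (k=21): L=2 R=122

Answer: 148,99 99,110 110,30 30,75 75,2 2,122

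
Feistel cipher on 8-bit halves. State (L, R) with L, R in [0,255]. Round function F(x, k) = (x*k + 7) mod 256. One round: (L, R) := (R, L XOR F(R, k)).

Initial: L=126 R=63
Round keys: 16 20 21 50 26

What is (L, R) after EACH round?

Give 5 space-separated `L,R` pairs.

Answer: 63,137 137,132 132,82 82,143 143,223

Derivation:
Round 1 (k=16): L=63 R=137
Round 2 (k=20): L=137 R=132
Round 3 (k=21): L=132 R=82
Round 4 (k=50): L=82 R=143
Round 5 (k=26): L=143 R=223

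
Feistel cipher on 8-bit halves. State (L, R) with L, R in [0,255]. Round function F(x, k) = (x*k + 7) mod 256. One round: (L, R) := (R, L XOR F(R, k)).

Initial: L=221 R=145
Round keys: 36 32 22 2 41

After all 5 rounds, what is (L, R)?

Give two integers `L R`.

Round 1 (k=36): L=145 R=182
Round 2 (k=32): L=182 R=86
Round 3 (k=22): L=86 R=221
Round 4 (k=2): L=221 R=151
Round 5 (k=41): L=151 R=235

Answer: 151 235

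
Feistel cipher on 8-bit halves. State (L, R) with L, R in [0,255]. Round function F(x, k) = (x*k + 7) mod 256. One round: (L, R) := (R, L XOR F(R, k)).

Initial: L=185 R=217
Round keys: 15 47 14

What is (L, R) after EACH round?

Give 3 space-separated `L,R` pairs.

Round 1 (k=15): L=217 R=7
Round 2 (k=47): L=7 R=137
Round 3 (k=14): L=137 R=130

Answer: 217,7 7,137 137,130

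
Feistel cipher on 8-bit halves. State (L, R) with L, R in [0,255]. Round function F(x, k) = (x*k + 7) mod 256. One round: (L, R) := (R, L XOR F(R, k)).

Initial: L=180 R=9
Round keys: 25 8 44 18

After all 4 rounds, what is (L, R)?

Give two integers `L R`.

Round 1 (k=25): L=9 R=92
Round 2 (k=8): L=92 R=238
Round 3 (k=44): L=238 R=179
Round 4 (k=18): L=179 R=115

Answer: 179 115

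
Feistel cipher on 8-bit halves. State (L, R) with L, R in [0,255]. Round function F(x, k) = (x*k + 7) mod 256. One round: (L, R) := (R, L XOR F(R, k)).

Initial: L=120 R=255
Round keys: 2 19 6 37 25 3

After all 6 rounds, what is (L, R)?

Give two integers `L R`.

Answer: 237 232

Derivation:
Round 1 (k=2): L=255 R=125
Round 2 (k=19): L=125 R=177
Round 3 (k=6): L=177 R=80
Round 4 (k=37): L=80 R=38
Round 5 (k=25): L=38 R=237
Round 6 (k=3): L=237 R=232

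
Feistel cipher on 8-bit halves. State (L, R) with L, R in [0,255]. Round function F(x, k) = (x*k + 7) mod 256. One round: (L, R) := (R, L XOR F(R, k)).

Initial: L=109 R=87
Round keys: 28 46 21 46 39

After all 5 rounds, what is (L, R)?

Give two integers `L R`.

Answer: 33 235

Derivation:
Round 1 (k=28): L=87 R=230
Round 2 (k=46): L=230 R=12
Round 3 (k=21): L=12 R=229
Round 4 (k=46): L=229 R=33
Round 5 (k=39): L=33 R=235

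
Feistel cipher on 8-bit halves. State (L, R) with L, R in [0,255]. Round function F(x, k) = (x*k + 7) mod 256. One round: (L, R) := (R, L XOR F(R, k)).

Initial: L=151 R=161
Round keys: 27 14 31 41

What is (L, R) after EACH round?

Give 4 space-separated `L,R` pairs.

Answer: 161,149 149,140 140,110 110,41

Derivation:
Round 1 (k=27): L=161 R=149
Round 2 (k=14): L=149 R=140
Round 3 (k=31): L=140 R=110
Round 4 (k=41): L=110 R=41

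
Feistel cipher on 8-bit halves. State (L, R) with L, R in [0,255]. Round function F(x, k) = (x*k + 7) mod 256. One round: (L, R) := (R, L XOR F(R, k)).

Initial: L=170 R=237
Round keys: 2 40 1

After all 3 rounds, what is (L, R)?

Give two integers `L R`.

Round 1 (k=2): L=237 R=75
Round 2 (k=40): L=75 R=82
Round 3 (k=1): L=82 R=18

Answer: 82 18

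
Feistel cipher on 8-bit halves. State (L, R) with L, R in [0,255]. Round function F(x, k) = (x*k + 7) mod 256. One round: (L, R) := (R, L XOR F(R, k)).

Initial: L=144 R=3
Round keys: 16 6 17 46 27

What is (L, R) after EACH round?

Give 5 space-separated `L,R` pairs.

Round 1 (k=16): L=3 R=167
Round 2 (k=6): L=167 R=242
Round 3 (k=17): L=242 R=190
Round 4 (k=46): L=190 R=217
Round 5 (k=27): L=217 R=84

Answer: 3,167 167,242 242,190 190,217 217,84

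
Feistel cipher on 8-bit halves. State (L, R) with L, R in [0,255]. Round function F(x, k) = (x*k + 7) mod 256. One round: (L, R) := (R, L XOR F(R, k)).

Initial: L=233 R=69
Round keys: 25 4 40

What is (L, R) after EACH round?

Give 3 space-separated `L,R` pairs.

Round 1 (k=25): L=69 R=45
Round 2 (k=4): L=45 R=254
Round 3 (k=40): L=254 R=154

Answer: 69,45 45,254 254,154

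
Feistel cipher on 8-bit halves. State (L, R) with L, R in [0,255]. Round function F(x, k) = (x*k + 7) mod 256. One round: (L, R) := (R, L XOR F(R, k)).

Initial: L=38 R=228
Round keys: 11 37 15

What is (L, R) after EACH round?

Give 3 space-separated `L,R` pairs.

Round 1 (k=11): L=228 R=245
Round 2 (k=37): L=245 R=148
Round 3 (k=15): L=148 R=70

Answer: 228,245 245,148 148,70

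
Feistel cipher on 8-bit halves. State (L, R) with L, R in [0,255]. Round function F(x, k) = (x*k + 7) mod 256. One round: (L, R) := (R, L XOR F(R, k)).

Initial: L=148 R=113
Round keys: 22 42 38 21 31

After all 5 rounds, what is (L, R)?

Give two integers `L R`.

Round 1 (k=22): L=113 R=41
Round 2 (k=42): L=41 R=176
Round 3 (k=38): L=176 R=14
Round 4 (k=21): L=14 R=157
Round 5 (k=31): L=157 R=4

Answer: 157 4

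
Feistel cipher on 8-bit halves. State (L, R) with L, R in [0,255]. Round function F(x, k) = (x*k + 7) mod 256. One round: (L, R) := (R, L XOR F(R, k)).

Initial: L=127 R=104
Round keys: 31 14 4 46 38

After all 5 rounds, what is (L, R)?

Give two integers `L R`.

Answer: 126 152

Derivation:
Round 1 (k=31): L=104 R=224
Round 2 (k=14): L=224 R=47
Round 3 (k=4): L=47 R=35
Round 4 (k=46): L=35 R=126
Round 5 (k=38): L=126 R=152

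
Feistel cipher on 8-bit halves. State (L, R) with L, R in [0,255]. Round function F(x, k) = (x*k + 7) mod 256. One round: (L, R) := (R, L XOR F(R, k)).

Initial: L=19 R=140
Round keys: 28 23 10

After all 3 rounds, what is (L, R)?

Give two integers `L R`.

Answer: 175 153

Derivation:
Round 1 (k=28): L=140 R=68
Round 2 (k=23): L=68 R=175
Round 3 (k=10): L=175 R=153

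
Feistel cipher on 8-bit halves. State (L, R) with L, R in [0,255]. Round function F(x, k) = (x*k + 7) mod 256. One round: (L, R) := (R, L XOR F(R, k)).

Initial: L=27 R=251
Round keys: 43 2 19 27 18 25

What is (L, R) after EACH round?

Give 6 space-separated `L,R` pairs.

Answer: 251,43 43,166 166,114 114,171 171,127 127,197

Derivation:
Round 1 (k=43): L=251 R=43
Round 2 (k=2): L=43 R=166
Round 3 (k=19): L=166 R=114
Round 4 (k=27): L=114 R=171
Round 5 (k=18): L=171 R=127
Round 6 (k=25): L=127 R=197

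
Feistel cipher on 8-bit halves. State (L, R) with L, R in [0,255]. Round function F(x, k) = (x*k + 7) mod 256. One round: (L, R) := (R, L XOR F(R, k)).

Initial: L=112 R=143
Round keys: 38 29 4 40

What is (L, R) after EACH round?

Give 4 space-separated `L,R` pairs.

Round 1 (k=38): L=143 R=49
Round 2 (k=29): L=49 R=27
Round 3 (k=4): L=27 R=66
Round 4 (k=40): L=66 R=76

Answer: 143,49 49,27 27,66 66,76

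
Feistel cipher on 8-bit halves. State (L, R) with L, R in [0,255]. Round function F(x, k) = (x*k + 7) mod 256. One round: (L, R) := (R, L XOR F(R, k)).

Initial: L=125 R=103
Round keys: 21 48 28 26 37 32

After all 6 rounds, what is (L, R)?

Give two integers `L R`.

Answer: 58 240

Derivation:
Round 1 (k=21): L=103 R=7
Round 2 (k=48): L=7 R=48
Round 3 (k=28): L=48 R=64
Round 4 (k=26): L=64 R=183
Round 5 (k=37): L=183 R=58
Round 6 (k=32): L=58 R=240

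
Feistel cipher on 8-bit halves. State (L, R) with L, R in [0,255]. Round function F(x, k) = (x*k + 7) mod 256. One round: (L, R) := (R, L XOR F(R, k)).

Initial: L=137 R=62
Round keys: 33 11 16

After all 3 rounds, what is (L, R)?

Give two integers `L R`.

Answer: 53 219

Derivation:
Round 1 (k=33): L=62 R=140
Round 2 (k=11): L=140 R=53
Round 3 (k=16): L=53 R=219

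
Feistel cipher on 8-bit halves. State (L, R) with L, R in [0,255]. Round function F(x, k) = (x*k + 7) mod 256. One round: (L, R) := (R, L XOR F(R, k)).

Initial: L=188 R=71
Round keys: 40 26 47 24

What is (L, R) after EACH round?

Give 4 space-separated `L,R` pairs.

Round 1 (k=40): L=71 R=163
Round 2 (k=26): L=163 R=210
Round 3 (k=47): L=210 R=54
Round 4 (k=24): L=54 R=197

Answer: 71,163 163,210 210,54 54,197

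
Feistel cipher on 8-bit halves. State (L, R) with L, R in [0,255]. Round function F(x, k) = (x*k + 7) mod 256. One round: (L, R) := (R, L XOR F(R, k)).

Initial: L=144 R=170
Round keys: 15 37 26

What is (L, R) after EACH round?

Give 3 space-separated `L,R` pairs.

Round 1 (k=15): L=170 R=109
Round 2 (k=37): L=109 R=98
Round 3 (k=26): L=98 R=150

Answer: 170,109 109,98 98,150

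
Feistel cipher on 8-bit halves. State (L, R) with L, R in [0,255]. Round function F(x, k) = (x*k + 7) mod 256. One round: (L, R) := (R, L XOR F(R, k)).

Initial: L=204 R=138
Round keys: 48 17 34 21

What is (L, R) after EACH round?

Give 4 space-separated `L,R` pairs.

Answer: 138,43 43,104 104,252 252,219

Derivation:
Round 1 (k=48): L=138 R=43
Round 2 (k=17): L=43 R=104
Round 3 (k=34): L=104 R=252
Round 4 (k=21): L=252 R=219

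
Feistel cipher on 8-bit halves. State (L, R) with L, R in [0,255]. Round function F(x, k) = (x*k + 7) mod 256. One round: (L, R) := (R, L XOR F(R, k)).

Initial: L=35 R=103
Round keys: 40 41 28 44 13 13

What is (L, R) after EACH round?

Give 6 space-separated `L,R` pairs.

Answer: 103,60 60,196 196,75 75,47 47,33 33,155

Derivation:
Round 1 (k=40): L=103 R=60
Round 2 (k=41): L=60 R=196
Round 3 (k=28): L=196 R=75
Round 4 (k=44): L=75 R=47
Round 5 (k=13): L=47 R=33
Round 6 (k=13): L=33 R=155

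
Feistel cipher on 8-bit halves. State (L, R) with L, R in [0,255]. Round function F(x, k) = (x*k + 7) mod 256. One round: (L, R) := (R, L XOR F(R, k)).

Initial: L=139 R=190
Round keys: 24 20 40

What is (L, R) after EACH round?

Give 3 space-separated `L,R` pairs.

Answer: 190,92 92,137 137,51

Derivation:
Round 1 (k=24): L=190 R=92
Round 2 (k=20): L=92 R=137
Round 3 (k=40): L=137 R=51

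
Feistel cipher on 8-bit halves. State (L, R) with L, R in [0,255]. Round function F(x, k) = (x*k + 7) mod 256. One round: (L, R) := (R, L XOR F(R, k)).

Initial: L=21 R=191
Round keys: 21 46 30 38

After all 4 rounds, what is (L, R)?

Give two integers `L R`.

Answer: 252 217

Derivation:
Round 1 (k=21): L=191 R=167
Round 2 (k=46): L=167 R=182
Round 3 (k=30): L=182 R=252
Round 4 (k=38): L=252 R=217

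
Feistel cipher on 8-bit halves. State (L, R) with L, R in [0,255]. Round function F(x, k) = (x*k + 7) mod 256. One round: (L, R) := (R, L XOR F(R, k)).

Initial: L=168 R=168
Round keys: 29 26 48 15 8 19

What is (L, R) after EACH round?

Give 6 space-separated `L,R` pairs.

Answer: 168,167 167,85 85,80 80,226 226,71 71,174

Derivation:
Round 1 (k=29): L=168 R=167
Round 2 (k=26): L=167 R=85
Round 3 (k=48): L=85 R=80
Round 4 (k=15): L=80 R=226
Round 5 (k=8): L=226 R=71
Round 6 (k=19): L=71 R=174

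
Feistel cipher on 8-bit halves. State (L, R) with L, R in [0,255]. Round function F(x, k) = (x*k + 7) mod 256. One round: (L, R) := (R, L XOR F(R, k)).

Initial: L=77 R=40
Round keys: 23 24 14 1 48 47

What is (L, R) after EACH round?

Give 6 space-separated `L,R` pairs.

Round 1 (k=23): L=40 R=210
Round 2 (k=24): L=210 R=159
Round 3 (k=14): L=159 R=107
Round 4 (k=1): L=107 R=237
Round 5 (k=48): L=237 R=28
Round 6 (k=47): L=28 R=198

Answer: 40,210 210,159 159,107 107,237 237,28 28,198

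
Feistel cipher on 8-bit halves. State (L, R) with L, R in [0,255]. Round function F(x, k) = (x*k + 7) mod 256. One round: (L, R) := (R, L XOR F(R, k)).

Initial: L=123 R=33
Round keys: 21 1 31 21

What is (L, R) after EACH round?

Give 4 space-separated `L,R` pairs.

Answer: 33,199 199,239 239,63 63,221

Derivation:
Round 1 (k=21): L=33 R=199
Round 2 (k=1): L=199 R=239
Round 3 (k=31): L=239 R=63
Round 4 (k=21): L=63 R=221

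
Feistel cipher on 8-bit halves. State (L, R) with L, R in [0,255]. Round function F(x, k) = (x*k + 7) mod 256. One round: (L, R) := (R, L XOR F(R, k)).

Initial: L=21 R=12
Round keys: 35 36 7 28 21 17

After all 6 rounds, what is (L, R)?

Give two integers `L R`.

Round 1 (k=35): L=12 R=190
Round 2 (k=36): L=190 R=179
Round 3 (k=7): L=179 R=82
Round 4 (k=28): L=82 R=76
Round 5 (k=21): L=76 R=17
Round 6 (k=17): L=17 R=100

Answer: 17 100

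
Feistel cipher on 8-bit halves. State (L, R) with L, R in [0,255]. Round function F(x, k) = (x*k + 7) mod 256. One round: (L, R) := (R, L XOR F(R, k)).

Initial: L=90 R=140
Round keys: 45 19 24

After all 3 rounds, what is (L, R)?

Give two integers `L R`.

Round 1 (k=45): L=140 R=249
Round 2 (k=19): L=249 R=14
Round 3 (k=24): L=14 R=174

Answer: 14 174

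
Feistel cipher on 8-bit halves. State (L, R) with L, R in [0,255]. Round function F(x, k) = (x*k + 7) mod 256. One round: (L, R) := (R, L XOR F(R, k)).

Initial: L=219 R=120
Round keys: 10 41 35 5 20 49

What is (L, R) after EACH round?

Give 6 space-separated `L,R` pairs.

Answer: 120,108 108,43 43,132 132,176 176,67 67,106

Derivation:
Round 1 (k=10): L=120 R=108
Round 2 (k=41): L=108 R=43
Round 3 (k=35): L=43 R=132
Round 4 (k=5): L=132 R=176
Round 5 (k=20): L=176 R=67
Round 6 (k=49): L=67 R=106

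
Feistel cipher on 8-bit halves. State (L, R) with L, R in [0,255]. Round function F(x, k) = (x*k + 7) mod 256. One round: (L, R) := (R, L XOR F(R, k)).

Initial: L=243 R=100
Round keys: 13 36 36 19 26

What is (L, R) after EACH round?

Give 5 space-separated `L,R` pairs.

Answer: 100,232 232,195 195,155 155,75 75,62

Derivation:
Round 1 (k=13): L=100 R=232
Round 2 (k=36): L=232 R=195
Round 3 (k=36): L=195 R=155
Round 4 (k=19): L=155 R=75
Round 5 (k=26): L=75 R=62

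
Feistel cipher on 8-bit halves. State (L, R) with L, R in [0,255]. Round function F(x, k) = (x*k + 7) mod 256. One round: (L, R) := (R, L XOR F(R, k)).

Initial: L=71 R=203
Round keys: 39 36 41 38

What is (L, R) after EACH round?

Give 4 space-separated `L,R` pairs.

Answer: 203,179 179,248 248,12 12,55

Derivation:
Round 1 (k=39): L=203 R=179
Round 2 (k=36): L=179 R=248
Round 3 (k=41): L=248 R=12
Round 4 (k=38): L=12 R=55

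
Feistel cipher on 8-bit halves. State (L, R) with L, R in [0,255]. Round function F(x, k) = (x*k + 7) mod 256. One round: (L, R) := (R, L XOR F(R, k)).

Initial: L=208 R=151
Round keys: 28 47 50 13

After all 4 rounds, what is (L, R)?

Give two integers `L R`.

Answer: 54 238

Derivation:
Round 1 (k=28): L=151 R=91
Round 2 (k=47): L=91 R=43
Round 3 (k=50): L=43 R=54
Round 4 (k=13): L=54 R=238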